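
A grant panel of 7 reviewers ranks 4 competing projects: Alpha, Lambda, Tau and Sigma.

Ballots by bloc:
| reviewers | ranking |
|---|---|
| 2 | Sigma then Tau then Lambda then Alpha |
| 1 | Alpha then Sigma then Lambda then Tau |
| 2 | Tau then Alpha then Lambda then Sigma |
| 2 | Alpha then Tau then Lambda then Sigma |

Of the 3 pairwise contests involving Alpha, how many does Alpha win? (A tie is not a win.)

2

Alpha against each rival (7 reviewers):
Alpha–Lambda: Alpha 5–2.
Alpha vs Tau: Tau, 4–3.
Alpha vs Sigma: Alpha, 5–2.
Alpha beats Lambda, Sigma; loses to Tau — 2 pairwise wins.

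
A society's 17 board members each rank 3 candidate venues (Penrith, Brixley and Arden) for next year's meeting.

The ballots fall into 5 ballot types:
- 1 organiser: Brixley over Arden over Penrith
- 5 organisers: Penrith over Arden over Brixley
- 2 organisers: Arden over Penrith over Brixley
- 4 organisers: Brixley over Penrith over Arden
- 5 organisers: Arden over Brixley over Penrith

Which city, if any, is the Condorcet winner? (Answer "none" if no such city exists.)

Head-to-head results (17 organisers):
Penrith vs Brixley: Brixley wins 10–7.
Penrith vs Arden: Penrith wins 9–8.
Brixley–Arden: Arden 12–5.
No city is unbeaten: Penrith loses to Brixley; Brixley loses to Arden; Arden loses to Penrith. In particular Penrith > Arden > Brixley > Penrith is a majority cycle — no Condorcet winner exists.

none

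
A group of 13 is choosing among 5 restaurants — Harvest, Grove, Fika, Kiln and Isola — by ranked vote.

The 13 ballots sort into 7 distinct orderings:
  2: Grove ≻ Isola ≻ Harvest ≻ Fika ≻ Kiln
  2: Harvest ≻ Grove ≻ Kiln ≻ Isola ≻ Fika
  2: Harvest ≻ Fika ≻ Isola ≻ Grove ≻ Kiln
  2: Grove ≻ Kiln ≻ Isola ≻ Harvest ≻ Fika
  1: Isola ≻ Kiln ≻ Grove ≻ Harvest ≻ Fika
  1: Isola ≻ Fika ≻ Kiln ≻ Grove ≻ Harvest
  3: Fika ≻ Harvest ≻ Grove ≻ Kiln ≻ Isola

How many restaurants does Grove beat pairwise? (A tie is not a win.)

3

Grove against each rival (13 friends):
Grove vs Harvest: Harvest, 7–6.
Grove vs Fika: 2+2+2+1 = 7 for Grove, 6 for Fika — Grove by 7–6.
Grove vs Kiln: Grove is ranked higher on 2+2+2+2+3 = 11 ballots, Kiln on 2. Grove wins 11–2.
Grove vs Isola: Grove, 9–4.
Grove beats Fika, Kiln, Isola; loses to Harvest — 3 pairwise wins.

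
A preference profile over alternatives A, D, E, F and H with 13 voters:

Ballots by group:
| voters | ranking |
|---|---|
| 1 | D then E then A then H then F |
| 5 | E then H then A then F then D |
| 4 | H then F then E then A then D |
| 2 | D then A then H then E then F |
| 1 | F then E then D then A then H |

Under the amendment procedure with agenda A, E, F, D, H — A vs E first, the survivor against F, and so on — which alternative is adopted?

Round 1: A vs E — 2–11, E advances.
Round 2: E vs F — 8–5, E advances.
Round 3: E vs D — 10–3, E advances.
Round 4: E vs H — 7–6, E advances.
The agenda winner is E.

E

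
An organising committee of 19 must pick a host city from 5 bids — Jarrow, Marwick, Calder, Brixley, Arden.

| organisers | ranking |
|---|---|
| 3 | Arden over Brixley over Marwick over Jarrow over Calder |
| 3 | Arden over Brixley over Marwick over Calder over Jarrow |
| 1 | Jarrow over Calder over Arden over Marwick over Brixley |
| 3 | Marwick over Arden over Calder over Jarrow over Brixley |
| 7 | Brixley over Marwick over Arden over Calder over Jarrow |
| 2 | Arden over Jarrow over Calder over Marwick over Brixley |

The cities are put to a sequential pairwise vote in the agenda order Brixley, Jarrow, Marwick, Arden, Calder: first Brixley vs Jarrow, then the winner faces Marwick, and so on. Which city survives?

Arden

Round 1: Brixley vs Jarrow — 13–6, Brixley advances.
Round 2: Brixley vs Marwick — 13–6, Brixley advances.
Round 3: Brixley vs Arden — 7–12, Arden advances.
Round 4: Arden vs Calder — 18–1, Arden advances.
The agenda winner is Arden.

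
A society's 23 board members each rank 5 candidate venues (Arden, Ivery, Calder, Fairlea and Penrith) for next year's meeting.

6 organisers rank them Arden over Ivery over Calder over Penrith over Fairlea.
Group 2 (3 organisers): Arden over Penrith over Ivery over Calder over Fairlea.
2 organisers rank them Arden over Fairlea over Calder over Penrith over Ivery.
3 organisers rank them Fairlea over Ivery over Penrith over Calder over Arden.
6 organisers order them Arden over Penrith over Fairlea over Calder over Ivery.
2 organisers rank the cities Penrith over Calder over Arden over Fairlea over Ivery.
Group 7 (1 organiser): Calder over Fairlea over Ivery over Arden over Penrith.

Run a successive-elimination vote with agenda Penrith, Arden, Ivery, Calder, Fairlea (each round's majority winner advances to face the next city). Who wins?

Round 1: Penrith vs Arden — 5–18, Arden advances.
Round 2: Arden vs Ivery — 19–4, Arden advances.
Round 3: Arden vs Calder — 17–6, Arden advances.
Round 4: Arden vs Fairlea — 19–4, Arden advances.
Arden survives the agenda.

Arden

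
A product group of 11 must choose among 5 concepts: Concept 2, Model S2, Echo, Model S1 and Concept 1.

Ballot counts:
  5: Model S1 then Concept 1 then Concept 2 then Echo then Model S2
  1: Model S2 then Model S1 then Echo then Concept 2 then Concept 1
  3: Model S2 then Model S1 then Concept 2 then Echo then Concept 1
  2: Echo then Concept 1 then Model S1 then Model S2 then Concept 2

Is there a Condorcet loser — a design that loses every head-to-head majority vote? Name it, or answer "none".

Head-to-head results (11 engineers):
Concept 2 vs Model S2: Concept 2 preferred on 5 ballots; Model S2 wins 6–5.
Concept 2–Echo: Concept 2 8–3.
Concept 2 vs Model S1: Concept 2 is ranked higher on 0 ballots, Model S1 on 11. Model S1 wins 11–0.
Concept 2 vs Concept 1: Concept 2 preferred on 1+3 = 4 ballots; Concept 1 wins 7–4.
Model S2 vs Echo: Model S2 is ranked higher on 1+3 = 4 ballots, Echo on 7. Echo wins 7–4.
Model S2–Model S1: Model S1 7–4.
Model S2 vs Concept 1: Concept 1 wins 7–4.
Echo vs Model S1: Echo preferred on 2 ballots; Model S1 wins 9–2.
Echo vs Concept 1: 6 to 5, Echo.
Model S1 vs Concept 1: Model S1 preferred on 5+1+3 = 9 ballots; Model S1 wins 9–2.
Each design has at least one pairwise win (Concept 2 beats Echo; Model S2 beats Concept 2; Echo beats Model S2; Model S1 beats Concept 2; Concept 1 beats Concept 2) — no Condorcet loser.

none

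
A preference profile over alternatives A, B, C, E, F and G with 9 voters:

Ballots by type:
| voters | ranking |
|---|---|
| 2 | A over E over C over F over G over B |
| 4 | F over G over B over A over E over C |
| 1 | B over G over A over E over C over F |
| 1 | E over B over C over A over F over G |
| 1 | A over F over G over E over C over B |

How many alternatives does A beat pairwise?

3

A against each rival (9 voters):
A vs B: A preferred on 2+1 = 3 ballots; B wins 6–3.
A–C: A 8–1.
A vs E: A wins 8–1.
A vs F: 5 to 4, A.
A vs G: G, 5–4.
A beats C, E, F; loses to B, G — 3 pairwise wins.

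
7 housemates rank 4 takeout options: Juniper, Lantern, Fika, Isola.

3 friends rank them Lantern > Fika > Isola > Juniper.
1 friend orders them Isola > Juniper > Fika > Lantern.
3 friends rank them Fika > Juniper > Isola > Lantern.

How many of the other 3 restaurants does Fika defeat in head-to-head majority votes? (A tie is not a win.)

Fika against each rival (7 friends):
Fika vs Juniper: Fika preferred on 3+3 = 6 ballots; Fika wins 6–1.
Fika vs Lantern: Fika is ranked higher on 1+3 = 4 ballots, Lantern on 3. Fika wins 4–3.
Fika vs Isola: Fika, 6–1.
Fika beats Juniper, Lantern, Isola — 3 pairwise wins.

3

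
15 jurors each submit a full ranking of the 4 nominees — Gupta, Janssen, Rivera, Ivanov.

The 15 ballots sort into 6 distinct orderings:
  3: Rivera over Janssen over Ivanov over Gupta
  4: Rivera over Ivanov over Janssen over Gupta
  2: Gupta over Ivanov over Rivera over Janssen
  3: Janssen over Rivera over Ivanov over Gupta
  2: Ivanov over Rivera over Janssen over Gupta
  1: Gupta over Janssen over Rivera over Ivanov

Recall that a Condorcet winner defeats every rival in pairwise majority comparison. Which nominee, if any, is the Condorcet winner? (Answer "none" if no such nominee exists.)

Rivera

Pairwise majorities:
Gupta vs Janssen: 2+1 = 3 for Gupta, 12 for Janssen — Janssen by 12–3.
Gupta vs Rivera: 2+1 = 3 for Gupta, 12 for Rivera — Rivera by 12–3.
Gupta vs Ivanov: Gupta preferred on 2+1 = 3 ballots; Ivanov wins 12–3.
Janssen vs Rivera: 3+1 = 4 for Janssen, 11 for Rivera — Rivera by 11–4.
Janssen vs Ivanov: Janssen is ranked higher on 3+3+1 = 7 ballots, Ivanov on 8. Ivanov wins 8–7.
Rivera vs Ivanov: Rivera is ranked higher on 3+4+3+1 = 11 ballots, Ivanov on 4. Rivera wins 11–4.
Rivera defeats every rival head-to-head and is the Condorcet winner.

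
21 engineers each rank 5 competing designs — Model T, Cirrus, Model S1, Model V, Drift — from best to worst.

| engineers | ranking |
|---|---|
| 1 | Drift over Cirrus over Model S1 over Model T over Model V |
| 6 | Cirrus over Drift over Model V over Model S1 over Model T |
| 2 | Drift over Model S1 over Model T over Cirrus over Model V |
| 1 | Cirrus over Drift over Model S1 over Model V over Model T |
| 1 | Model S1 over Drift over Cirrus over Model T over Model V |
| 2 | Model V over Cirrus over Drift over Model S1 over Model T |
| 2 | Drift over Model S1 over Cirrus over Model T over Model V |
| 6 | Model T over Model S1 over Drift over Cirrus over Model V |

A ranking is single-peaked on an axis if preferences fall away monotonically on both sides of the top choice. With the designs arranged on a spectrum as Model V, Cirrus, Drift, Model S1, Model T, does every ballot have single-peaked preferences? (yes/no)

Axis positions: Model V=1, Cirrus=2, Drift=3, Model S1=4, Model T=5.
Cluster 1 (peak Drift at position 3): ranking walks positions 3-2-4-5-1, expanding outward from the peak — single-peaked.
Cluster 2 (peak Cirrus at position 2): ranking walks positions 2-3-1-4-5, expanding outward from the peak — single-peaked.
Cluster 3 (peak Drift at position 3): ranking walks positions 3-4-5-2-1, expanding outward from the peak — single-peaked.
Cluster 4 (peak Cirrus at position 2): ranking walks positions 2-3-4-1-5, expanding outward from the peak — single-peaked.
Cluster 5 (peak Model S1 at position 4): ranking walks positions 4-3-2-5-1, expanding outward from the peak — single-peaked.
Cluster 6 (peak Model V at position 1): ranking walks positions 1-2-3-4-5, expanding outward from the peak — single-peaked.
Cluster 7 (peak Drift at position 3): ranking walks positions 3-4-2-5-1, expanding outward from the peak — single-peaked.
Cluster 8 (peak Model T at position 5): ranking walks positions 5-4-3-2-1, expanding outward from the peak — single-peaked.
Every ranking is single-peaked on this axis.

yes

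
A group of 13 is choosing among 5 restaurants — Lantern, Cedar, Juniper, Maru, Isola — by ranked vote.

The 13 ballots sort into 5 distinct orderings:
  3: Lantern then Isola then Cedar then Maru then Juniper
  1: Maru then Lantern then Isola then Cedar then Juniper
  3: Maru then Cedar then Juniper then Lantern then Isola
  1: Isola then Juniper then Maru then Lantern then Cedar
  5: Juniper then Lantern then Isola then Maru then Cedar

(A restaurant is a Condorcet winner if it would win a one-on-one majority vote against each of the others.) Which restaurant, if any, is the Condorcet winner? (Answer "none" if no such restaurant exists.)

Head-to-head results (13 friends):
Lantern vs Cedar: 10 to 3, Lantern.
Lantern vs Juniper: Juniper, 9–4.
Lantern vs Maru: 3+5 = 8 for Lantern, 5 for Maru — Lantern by 8–5.
Lantern vs Isola: Lantern, 12–1.
Cedar vs Juniper: Cedar preferred on 3+1+3 = 7 ballots; Cedar wins 7–6.
Cedar–Maru: Maru 10–3.
Cedar vs Isola: Isola wins 10–3.
Juniper vs Maru: 1+5 = 6 for Juniper, 7 for Maru — Maru by 7–6.
Juniper vs Isola: Juniper, 8–5.
Maru vs Isola: 1+3 = 4 for Maru, 9 for Isola — Isola by 9–4.
Each restaurant drops at least one matchup (Lantern loses to Juniper; Cedar loses to Lantern; Juniper loses to Cedar; Maru loses to Lantern; Isola loses to Lantern); the cycle Lantern > Cedar > Juniper > Lantern rules out a Condorcet winner.

none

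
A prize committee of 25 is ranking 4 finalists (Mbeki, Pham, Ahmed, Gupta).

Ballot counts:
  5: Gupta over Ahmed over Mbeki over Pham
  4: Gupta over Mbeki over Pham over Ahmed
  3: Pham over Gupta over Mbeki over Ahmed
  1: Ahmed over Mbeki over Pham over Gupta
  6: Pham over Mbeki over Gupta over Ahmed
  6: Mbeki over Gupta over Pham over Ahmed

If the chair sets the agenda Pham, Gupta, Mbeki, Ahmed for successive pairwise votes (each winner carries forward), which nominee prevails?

Round 1: Pham vs Gupta — 10–15, Gupta advances.
Round 2: Gupta vs Mbeki — 12–13, Mbeki advances.
Round 3: Mbeki vs Ahmed — 19–6, Mbeki advances.
The agenda winner is Mbeki.

Mbeki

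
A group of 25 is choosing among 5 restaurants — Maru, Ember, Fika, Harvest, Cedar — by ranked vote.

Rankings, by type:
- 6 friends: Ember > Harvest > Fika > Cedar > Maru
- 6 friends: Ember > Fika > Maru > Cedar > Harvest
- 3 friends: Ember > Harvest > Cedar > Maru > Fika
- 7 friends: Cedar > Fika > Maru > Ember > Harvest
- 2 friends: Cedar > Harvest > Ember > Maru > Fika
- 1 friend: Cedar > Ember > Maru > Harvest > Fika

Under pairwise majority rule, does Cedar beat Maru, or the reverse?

Cedar

Ballots ranking Cedar above Maru: 6 + 3 + 7 + 2 + 1 = 19.
Ballots ranking Maru above Cedar: 25 − 19 = 6.
Cedar wins the head-to-head 19–6.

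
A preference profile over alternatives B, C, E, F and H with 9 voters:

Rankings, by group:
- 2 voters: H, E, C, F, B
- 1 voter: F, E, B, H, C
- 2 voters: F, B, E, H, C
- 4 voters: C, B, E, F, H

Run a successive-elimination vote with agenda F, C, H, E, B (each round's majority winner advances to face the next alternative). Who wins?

B

Round 1: F vs C — 3–6, C advances.
Round 2: C vs H — 4–5, H advances.
Round 3: H vs E — 2–7, E advances.
Round 4: E vs B — 3–6, B advances.
The agenda winner is B.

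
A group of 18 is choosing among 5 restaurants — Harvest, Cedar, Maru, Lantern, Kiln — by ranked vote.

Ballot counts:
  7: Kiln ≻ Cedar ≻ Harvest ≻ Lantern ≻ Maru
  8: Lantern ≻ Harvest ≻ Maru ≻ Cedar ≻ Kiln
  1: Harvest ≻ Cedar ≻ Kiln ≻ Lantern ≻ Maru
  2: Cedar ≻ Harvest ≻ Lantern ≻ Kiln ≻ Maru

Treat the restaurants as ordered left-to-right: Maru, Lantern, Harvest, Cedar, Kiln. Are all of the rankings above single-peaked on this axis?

yes

Axis positions: Maru=1, Lantern=2, Harvest=3, Cedar=4, Kiln=5.
Ballot type 1 (peak Kiln at position 5): ranking walks positions 5-4-3-2-1, expanding outward from the peak — single-peaked.
Ballot type 2 (peak Lantern at position 2): ranking walks positions 2-3-1-4-5, expanding outward from the peak — single-peaked.
Ballot type 3 (peak Harvest at position 3): ranking walks positions 3-4-5-2-1, expanding outward from the peak — single-peaked.
Ballot type 4 (peak Cedar at position 4): ranking walks positions 4-3-2-5-1, expanding outward from the peak — single-peaked.
Every ranking is single-peaked on this axis.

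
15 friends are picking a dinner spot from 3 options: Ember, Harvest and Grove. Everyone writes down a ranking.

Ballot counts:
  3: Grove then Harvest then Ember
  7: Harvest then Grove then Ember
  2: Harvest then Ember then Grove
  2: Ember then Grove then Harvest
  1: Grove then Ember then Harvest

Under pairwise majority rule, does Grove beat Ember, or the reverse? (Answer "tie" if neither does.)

Grove

Ballots ranking Grove above Ember: 3 + 7 + 1 = 11.
Ballots ranking Ember above Grove: 15 − 11 = 4.
Grove wins the head-to-head 11–4.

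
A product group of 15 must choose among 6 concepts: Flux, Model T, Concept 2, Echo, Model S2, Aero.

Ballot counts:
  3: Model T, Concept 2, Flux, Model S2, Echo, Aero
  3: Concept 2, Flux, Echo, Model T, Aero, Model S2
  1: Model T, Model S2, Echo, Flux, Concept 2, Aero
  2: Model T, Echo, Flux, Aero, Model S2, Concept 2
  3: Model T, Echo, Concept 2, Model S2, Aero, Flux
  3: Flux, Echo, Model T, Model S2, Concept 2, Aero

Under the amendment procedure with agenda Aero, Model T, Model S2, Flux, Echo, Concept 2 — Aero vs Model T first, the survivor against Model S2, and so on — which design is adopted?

Round 1: Aero vs Model T — 0–15, Model T advances.
Round 2: Model T vs Model S2 — 15–0, Model T advances.
Round 3: Model T vs Flux — 9–6, Model T advances.
Round 4: Model T vs Echo — 9–6, Model T advances.
Round 5: Model T vs Concept 2 — 12–3, Model T advances.
Model T survives the agenda.

Model T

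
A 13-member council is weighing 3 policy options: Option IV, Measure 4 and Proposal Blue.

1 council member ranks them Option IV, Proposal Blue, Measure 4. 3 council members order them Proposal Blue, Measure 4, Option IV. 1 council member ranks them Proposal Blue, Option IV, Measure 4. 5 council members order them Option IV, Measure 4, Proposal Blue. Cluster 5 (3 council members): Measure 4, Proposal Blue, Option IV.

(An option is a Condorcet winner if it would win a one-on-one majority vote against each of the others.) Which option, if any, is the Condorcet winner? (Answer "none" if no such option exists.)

none

Pairwise majorities:
Option IV vs Measure 4: 7 to 6, Option IV.
Option IV vs Proposal Blue: 6 to 7, Proposal Blue.
Measure 4 vs Proposal Blue: 5+3 = 8 for Measure 4, 5 for Proposal Blue — Measure 4 by 8–5.
No option is unbeaten: Option IV loses to Proposal Blue; Measure 4 loses to Option IV; Proposal Blue loses to Measure 4. In particular Option IV → Measure 4 → Proposal Blue → Option IV is a majority cycle — no Condorcet winner exists.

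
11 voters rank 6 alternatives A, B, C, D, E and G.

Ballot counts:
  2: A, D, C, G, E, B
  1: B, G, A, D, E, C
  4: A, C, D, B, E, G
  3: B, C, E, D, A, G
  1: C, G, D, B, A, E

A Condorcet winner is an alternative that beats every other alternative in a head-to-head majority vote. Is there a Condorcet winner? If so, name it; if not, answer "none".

Head-to-head results (11 voters):
A–B: A 6–5.
A–C: A 7–4.
A–D: A 7–4.
A–E: A 8–3.
A vs G: A wins 9–2.
B–C: C 7–4.
B vs D: D wins 7–4.
B vs E: B wins 9–2.
B vs G: B, 8–3.
C vs D: C wins 8–3.
C vs E: C wins 10–1.
C vs G: C, 10–1.
D vs E: D wins 8–3.
D–G: D 9–2.
E vs G: E, 7–4.
A defeats every rival head-to-head and is the Condorcet winner.

A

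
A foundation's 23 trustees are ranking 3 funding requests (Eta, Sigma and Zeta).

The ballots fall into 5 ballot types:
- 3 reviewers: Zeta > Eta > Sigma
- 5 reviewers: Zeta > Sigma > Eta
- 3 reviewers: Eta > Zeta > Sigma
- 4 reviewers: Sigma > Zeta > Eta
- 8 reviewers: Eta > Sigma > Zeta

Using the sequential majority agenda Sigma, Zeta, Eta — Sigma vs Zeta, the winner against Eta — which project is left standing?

Eta

Round 1: Sigma vs Zeta — 12–11, Sigma advances.
Round 2: Sigma vs Eta — 9–14, Eta advances.
Eta survives the agenda.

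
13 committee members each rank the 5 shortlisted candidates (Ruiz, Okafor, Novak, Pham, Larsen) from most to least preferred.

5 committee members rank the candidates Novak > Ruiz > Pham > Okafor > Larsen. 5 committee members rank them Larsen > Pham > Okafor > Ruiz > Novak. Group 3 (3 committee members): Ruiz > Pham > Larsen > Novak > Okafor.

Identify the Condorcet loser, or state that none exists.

Pairwise majorities:
Ruiz vs Okafor: Ruiz, 8–5.
Ruiz vs Novak: Ruiz wins 8–5.
Ruiz vs Pham: Ruiz preferred on 5+3 = 8 ballots; Ruiz wins 8–5.
Ruiz vs Larsen: Ruiz wins 8–5.
Okafor–Novak: Novak 8–5.
Okafor vs Pham: 0 to 13, Pham.
Okafor vs Larsen: Larsen, 8–5.
Novak vs Pham: Novak is ranked higher on 5 ballots, Pham on 8. Pham wins 8–5.
Novak vs Larsen: 5 to 8, Larsen.
Pham vs Larsen: Pham preferred on 5+3 = 8 ballots; Pham wins 8–5.
Okafor is beaten in every head-to-head and is the Condorcet loser.

Okafor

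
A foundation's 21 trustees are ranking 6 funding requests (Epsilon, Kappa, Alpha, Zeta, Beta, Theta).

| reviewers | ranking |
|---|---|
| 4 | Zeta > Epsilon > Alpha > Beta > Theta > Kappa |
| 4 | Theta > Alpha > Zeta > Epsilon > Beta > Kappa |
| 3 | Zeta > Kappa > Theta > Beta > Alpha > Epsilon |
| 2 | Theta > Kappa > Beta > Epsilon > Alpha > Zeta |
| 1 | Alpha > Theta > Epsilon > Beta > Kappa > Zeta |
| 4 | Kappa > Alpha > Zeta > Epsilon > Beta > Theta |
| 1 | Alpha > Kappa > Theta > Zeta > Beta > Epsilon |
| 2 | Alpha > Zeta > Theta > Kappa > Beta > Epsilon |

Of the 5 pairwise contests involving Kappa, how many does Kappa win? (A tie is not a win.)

Kappa against each rival (21 reviewers):
Kappa vs Epsilon: Kappa preferred on 3+2+4+1+2 = 12 ballots; Kappa wins 12–9.
Kappa–Alpha: Alpha 12–9.
Kappa vs Zeta: 2+1+4+1 = 8 for Kappa, 13 for Zeta — Zeta by 13–8.
Kappa vs Beta: Kappa wins 12–9.
Kappa vs Theta: Theta, 13–8.
Kappa beats Epsilon, Beta; loses to Alpha, Zeta, Theta — 2 pairwise wins.

2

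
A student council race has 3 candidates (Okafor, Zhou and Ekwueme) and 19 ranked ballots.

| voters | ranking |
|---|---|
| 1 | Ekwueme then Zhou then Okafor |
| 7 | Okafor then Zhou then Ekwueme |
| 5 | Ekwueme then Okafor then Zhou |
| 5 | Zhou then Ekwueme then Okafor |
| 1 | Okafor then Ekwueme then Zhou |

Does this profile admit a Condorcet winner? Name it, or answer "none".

none

Pairwise majorities:
Okafor–Zhou: Okafor 13–6.
Okafor vs Ekwueme: Ekwueme, 11–8.
Zhou vs Ekwueme: Zhou wins 12–7.
Every candidate loses at least once (Okafor loses to Ekwueme; Zhou loses to Okafor; Ekwueme loses to Zhou). The majority relation contains the cycle Okafor beats Zhou beats Ekwueme beats Okafor, so there is no Condorcet winner.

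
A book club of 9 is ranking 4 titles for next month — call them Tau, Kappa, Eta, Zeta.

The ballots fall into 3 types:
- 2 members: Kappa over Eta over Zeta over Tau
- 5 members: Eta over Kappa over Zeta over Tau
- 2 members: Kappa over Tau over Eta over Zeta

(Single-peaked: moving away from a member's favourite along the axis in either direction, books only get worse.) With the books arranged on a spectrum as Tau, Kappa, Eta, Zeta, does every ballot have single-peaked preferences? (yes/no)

yes

Axis positions: Tau=1, Kappa=2, Eta=3, Zeta=4.
Type 1 (peak Kappa at position 2): ranking walks positions 2-3-4-1, expanding outward from the peak — single-peaked.
Type 2 (peak Eta at position 3): ranking walks positions 3-2-4-1, expanding outward from the peak — single-peaked.
Type 3 (peak Kappa at position 2): ranking walks positions 2-1-3-4, expanding outward from the peak — single-peaked.
Every ranking is single-peaked on this axis.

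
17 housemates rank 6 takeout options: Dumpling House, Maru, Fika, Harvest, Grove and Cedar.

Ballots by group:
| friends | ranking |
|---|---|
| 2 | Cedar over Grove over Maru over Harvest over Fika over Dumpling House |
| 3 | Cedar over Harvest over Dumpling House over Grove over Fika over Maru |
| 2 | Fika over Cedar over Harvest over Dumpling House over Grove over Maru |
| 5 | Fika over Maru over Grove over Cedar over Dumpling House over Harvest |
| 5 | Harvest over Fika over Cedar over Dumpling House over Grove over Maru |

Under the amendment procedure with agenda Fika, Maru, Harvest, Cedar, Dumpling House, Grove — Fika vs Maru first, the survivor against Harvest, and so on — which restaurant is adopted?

Round 1: Fika vs Maru — 15–2, Fika advances.
Round 2: Fika vs Harvest — 7–10, Harvest advances.
Round 3: Harvest vs Cedar — 5–12, Cedar advances.
Round 4: Cedar vs Dumpling House — 17–0, Cedar advances.
Round 5: Cedar vs Grove — 12–5, Cedar advances.
The agenda winner is Cedar.

Cedar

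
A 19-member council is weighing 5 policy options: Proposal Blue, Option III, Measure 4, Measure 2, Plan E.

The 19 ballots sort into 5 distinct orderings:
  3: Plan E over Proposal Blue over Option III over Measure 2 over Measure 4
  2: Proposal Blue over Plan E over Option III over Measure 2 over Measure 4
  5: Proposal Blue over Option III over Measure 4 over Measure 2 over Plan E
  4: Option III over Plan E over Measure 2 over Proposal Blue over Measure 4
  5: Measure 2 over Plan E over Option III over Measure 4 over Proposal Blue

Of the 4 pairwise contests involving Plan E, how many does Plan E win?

Plan E against each rival (19 council members):
Plan E vs Proposal Blue: Plan E, 12–7.
Plan E vs Option III: Plan E, 10–9.
Plan E–Measure 4: Plan E 14–5.
Plan E vs Measure 2: 9 to 10, Measure 2.
Plan E beats Proposal Blue, Option III, Measure 4; loses to Measure 2 — 3 pairwise wins.

3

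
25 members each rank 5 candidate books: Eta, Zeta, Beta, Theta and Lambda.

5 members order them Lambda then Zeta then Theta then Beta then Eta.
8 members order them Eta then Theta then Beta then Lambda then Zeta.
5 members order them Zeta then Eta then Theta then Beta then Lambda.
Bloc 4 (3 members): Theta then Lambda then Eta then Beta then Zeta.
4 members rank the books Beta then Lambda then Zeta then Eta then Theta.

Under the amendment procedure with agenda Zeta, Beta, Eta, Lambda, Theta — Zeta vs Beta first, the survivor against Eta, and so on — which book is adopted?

Eta

Round 1: Zeta vs Beta — 10–15, Beta advances.
Round 2: Beta vs Eta — 9–16, Eta advances.
Round 3: Eta vs Lambda — 13–12, Eta advances.
Round 4: Eta vs Theta — 17–8, Eta advances.
Eta survives the agenda.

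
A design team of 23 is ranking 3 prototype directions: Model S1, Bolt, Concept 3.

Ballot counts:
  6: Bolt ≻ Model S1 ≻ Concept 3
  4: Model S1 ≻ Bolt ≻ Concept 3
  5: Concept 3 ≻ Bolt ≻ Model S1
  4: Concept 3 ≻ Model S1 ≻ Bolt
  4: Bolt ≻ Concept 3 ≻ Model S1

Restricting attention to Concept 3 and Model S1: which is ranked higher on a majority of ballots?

Concept 3

Ballots ranking Concept 3 above Model S1: 5 + 4 + 4 = 13.
Ballots ranking Model S1 above Concept 3: 23 − 13 = 10.
Concept 3 wins the head-to-head 13–10.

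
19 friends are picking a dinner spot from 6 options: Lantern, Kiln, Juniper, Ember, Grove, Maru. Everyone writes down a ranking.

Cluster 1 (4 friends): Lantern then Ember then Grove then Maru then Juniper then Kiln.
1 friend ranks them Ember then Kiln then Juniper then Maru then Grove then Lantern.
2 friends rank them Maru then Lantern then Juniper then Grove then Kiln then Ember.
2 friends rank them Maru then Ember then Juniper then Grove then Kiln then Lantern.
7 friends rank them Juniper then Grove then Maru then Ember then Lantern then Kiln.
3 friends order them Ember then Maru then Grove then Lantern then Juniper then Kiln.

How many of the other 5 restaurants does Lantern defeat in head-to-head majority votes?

1

Lantern against each rival (19 friends):
Lantern vs Kiln: Lantern, 16–3.
Lantern vs Juniper: 4+2+3 = 9 for Lantern, 10 for Juniper — Juniper by 10–9.
Lantern vs Ember: Lantern is ranked higher on 4+2 = 6 ballots, Ember on 13. Ember wins 13–6.
Lantern–Grove: Grove 13–6.
Lantern vs Maru: Lantern is ranked higher on 4 ballots, Maru on 15. Maru wins 15–4.
Lantern beats Kiln; loses to Juniper, Ember, Grove, Maru — 1 pairwise win.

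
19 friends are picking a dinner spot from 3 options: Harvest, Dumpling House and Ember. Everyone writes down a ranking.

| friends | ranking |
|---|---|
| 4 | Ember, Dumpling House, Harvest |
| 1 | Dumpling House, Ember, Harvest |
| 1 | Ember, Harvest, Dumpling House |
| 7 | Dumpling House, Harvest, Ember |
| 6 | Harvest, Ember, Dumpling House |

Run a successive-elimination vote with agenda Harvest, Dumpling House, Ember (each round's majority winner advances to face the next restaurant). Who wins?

Ember

Round 1: Harvest vs Dumpling House — 7–12, Dumpling House advances.
Round 2: Dumpling House vs Ember — 8–11, Ember advances.
The agenda winner is Ember.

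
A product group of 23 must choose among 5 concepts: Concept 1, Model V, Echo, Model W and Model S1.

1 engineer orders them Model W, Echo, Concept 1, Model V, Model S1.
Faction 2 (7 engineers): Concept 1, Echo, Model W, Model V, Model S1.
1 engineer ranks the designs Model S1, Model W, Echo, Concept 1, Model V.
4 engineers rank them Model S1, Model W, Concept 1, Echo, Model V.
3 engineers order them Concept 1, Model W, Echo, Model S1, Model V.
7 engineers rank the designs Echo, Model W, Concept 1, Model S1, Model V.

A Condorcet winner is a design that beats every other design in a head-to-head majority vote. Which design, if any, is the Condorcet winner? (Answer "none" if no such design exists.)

none

Pairwise majorities:
Concept 1 vs Model V: Concept 1 is ranked higher on 1+7+1+4+3+7 = 23 ballots, Model V on 0. Concept 1 wins 23–0.
Concept 1 vs Echo: Concept 1 wins 14–9.
Concept 1 vs Model W: 10 to 13, Model W.
Concept 1 vs Model S1: Concept 1 preferred on 1+7+3+7 = 18 ballots; Concept 1 wins 18–5.
Model V–Echo: Echo 23–0.
Model V vs Model W: Model W wins 23–0.
Model V vs Model S1: Model S1 wins 15–8.
Echo vs Model W: Echo preferred on 7+7 = 14 ballots; Echo wins 14–9.
Echo vs Model S1: 1+7+3+7 = 18 for Echo, 5 for Model S1 — Echo by 18–5.
Model W vs Model S1: Model W, 18–5.
Every design loses at least once (Concept 1 loses to Model W; Model V loses to Concept 1; Echo loses to Concept 1; Model W loses to Echo; Model S1 loses to Concept 1). The majority relation contains the cycle Concept 1 beats Echo beats Model W beats Concept 1, so there is no Condorcet winner.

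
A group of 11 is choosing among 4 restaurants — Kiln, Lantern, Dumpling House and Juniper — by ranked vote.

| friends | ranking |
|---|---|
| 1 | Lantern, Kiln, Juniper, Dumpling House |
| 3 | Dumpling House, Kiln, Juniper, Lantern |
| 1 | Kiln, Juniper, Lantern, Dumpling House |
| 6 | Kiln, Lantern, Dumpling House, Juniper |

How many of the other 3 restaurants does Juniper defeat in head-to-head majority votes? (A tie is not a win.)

Juniper against each rival (11 friends):
Juniper vs Kiln: Kiln wins 11–0.
Juniper–Lantern: Lantern 7–4.
Juniper–Dumpling House: Dumpling House 9–2.
Juniper beats no one; loses to Kiln, Lantern, Dumpling House — 0 pairwise wins.

0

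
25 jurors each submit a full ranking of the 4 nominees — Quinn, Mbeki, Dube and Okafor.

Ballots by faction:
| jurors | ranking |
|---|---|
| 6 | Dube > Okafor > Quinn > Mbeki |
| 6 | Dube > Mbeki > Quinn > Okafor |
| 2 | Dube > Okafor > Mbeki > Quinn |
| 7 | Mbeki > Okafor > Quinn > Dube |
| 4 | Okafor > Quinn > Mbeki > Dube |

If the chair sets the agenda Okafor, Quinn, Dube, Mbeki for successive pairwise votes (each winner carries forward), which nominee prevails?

Round 1: Okafor vs Quinn — 19–6, Okafor advances.
Round 2: Okafor vs Dube — 11–14, Dube advances.
Round 3: Dube vs Mbeki — 14–11, Dube advances.
Dube survives the agenda.

Dube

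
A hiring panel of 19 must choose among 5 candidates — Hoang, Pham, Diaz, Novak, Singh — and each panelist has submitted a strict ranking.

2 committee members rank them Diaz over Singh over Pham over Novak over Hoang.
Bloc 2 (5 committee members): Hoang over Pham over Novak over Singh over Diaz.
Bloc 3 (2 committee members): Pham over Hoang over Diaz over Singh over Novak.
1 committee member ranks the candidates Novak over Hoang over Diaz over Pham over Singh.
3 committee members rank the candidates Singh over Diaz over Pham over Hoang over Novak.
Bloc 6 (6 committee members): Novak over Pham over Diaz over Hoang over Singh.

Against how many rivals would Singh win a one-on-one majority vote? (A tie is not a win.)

0

Singh against each rival (19 committee members):
Singh vs Hoang: Singh is ranked higher on 2+3 = 5 ballots, Hoang on 14. Hoang wins 14–5.
Singh vs Pham: Pham, 14–5.
Singh vs Diaz: Diaz wins 11–8.
Singh vs Novak: Singh preferred on 2+2+3 = 7 ballots; Novak wins 12–7.
Singh beats no one; loses to Hoang, Pham, Diaz, Novak — 0 pairwise wins.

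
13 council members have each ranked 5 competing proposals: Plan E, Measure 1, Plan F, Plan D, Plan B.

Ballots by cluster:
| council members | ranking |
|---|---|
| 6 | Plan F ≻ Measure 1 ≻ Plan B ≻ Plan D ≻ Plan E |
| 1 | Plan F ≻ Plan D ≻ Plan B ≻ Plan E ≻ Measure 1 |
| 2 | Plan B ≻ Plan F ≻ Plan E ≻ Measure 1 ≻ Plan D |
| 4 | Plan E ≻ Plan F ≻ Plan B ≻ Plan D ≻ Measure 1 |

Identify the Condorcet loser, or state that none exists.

Head-to-head results (13 council members):
Plan E vs Measure 1: 7 to 6, Plan E.
Plan E vs Plan F: 4 to 9, Plan F.
Plan E vs Plan D: Plan E preferred on 2+4 = 6 ballots; Plan D wins 7–6.
Plan E vs Plan B: Plan E preferred on 4 ballots; Plan B wins 9–4.
Measure 1 vs Plan F: 0 to 13, Plan F.
Measure 1 vs Plan D: Measure 1 wins 8–5.
Measure 1 vs Plan B: Measure 1 preferred on 6 ballots; Plan B wins 7–6.
Plan F vs Plan D: 6+1+2+4 = 13 for Plan F, 0 for Plan D — Plan F by 13–0.
Plan F–Plan B: Plan F 11–2.
Plan D vs Plan B: Plan D preferred on 1 ballot; Plan B wins 12–1.
No option is winless: Plan E beats Measure 1; Measure 1 beats Plan D; Plan F beats Plan E; Plan D beats Plan E; Plan B beats Plan E. There is no Condorcet loser.

none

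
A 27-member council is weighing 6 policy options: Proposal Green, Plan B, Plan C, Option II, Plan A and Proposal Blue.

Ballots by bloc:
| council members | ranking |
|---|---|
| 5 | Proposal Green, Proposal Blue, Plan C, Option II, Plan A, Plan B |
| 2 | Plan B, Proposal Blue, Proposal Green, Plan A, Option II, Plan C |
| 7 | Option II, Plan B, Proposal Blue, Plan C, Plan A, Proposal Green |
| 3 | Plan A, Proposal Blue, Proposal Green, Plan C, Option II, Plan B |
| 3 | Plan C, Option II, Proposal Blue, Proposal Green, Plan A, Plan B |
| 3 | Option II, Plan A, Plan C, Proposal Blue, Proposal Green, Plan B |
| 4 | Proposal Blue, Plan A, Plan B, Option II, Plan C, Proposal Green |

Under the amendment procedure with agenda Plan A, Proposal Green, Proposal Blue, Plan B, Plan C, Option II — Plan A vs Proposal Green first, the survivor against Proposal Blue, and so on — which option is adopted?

Proposal Blue

Round 1: Plan A vs Proposal Green — 17–10, Plan A advances.
Round 2: Plan A vs Proposal Blue — 6–21, Proposal Blue advances.
Round 3: Proposal Blue vs Plan B — 18–9, Proposal Blue advances.
Round 4: Proposal Blue vs Plan C — 21–6, Proposal Blue advances.
Round 5: Proposal Blue vs Option II — 14–13, Proposal Blue advances.
Proposal Blue survives the agenda.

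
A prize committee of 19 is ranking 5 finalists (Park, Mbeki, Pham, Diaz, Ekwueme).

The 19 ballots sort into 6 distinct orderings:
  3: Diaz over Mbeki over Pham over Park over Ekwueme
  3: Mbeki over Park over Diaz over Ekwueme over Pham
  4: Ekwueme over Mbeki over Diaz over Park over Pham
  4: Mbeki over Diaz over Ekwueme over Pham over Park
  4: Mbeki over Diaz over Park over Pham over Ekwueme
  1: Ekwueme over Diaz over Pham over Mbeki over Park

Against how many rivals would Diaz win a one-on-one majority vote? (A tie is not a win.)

3

Diaz against each rival (19 jurors):
Diaz vs Park: 16 to 3, Diaz.
Diaz vs Mbeki: 4 to 15, Mbeki.
Diaz vs Pham: Diaz is ranked higher on 3+3+4+4+4+1 = 19 ballots, Pham on 0. Diaz wins 19–0.
Diaz vs Ekwueme: Diaz preferred on 3+3+4+4 = 14 ballots; Diaz wins 14–5.
Diaz beats Park, Pham, Ekwueme; loses to Mbeki — 3 pairwise wins.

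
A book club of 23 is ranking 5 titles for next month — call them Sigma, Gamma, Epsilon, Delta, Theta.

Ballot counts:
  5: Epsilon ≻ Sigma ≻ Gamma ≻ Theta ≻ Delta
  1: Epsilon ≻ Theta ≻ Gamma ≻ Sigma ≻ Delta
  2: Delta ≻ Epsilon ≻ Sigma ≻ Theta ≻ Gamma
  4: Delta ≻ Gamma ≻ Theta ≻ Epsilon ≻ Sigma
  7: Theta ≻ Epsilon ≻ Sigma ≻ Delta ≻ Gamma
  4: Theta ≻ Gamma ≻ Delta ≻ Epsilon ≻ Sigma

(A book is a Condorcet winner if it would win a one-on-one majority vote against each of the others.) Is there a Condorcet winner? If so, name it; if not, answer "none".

Check each pair by majority over 23 ballots:
Sigma vs Gamma: Sigma is ranked higher on 5+2+7 = 14 ballots, Gamma on 9. Sigma wins 14–9.
Sigma vs Epsilon: 0 for Sigma, 23 for Epsilon — Epsilon by 23–0.
Sigma vs Delta: Sigma preferred on 5+1+7 = 13 ballots; Sigma wins 13–10.
Sigma vs Theta: 5+2 = 7 for Sigma, 16 for Theta — Theta by 16–7.
Gamma vs Epsilon: 4+4 = 8 for Gamma, 15 for Epsilon — Epsilon by 15–8.
Gamma vs Delta: 5+1+4 = 10 for Gamma, 13 for Delta — Delta by 13–10.
Gamma vs Theta: 5+4 = 9 for Gamma, 14 for Theta — Theta by 14–9.
Epsilon vs Delta: Epsilon preferred on 5+1+7 = 13 ballots; Epsilon wins 13–10.
Epsilon vs Theta: 8 to 15, Theta.
Delta vs Theta: Delta is ranked higher on 2+4 = 6 ballots, Theta on 17. Theta wins 17–6.
Only Theta has no losses; Theta is the Condorcet winner.

Theta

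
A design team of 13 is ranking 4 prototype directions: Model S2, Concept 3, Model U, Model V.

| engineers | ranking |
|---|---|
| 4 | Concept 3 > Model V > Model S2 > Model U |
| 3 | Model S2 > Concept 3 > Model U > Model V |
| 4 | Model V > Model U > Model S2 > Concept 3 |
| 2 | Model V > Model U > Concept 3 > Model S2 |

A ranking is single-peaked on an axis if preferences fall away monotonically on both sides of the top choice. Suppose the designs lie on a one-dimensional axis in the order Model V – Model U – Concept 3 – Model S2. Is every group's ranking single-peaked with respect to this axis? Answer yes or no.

Axis positions: Model V=1, Model U=2, Concept 3=3, Model S2=4.
Group 1: ranking walks positions 3-1-4-2; Model V is ranked above Model U even though Model U lies between Model V and the peak Concept 3 on the axis — preferences dip and rise again. Not single-peaked.
Group 2 (peak Model S2 at position 4): ranking walks positions 4-3-2-1, expanding outward from the peak — single-peaked.
Group 3: ranking walks positions 1-2-4-3; Model S2 is ranked above Concept 3 even though Concept 3 lies between Model S2 and the peak Model V on the axis — preferences dip and rise again. Not single-peaked.
Group 4 (peak Model V at position 1): ranking walks positions 1-2-3-4, expanding outward from the peak — single-peaked.
Group 1 violates single-peakedness, so the profile is not single-peaked on this axis.

no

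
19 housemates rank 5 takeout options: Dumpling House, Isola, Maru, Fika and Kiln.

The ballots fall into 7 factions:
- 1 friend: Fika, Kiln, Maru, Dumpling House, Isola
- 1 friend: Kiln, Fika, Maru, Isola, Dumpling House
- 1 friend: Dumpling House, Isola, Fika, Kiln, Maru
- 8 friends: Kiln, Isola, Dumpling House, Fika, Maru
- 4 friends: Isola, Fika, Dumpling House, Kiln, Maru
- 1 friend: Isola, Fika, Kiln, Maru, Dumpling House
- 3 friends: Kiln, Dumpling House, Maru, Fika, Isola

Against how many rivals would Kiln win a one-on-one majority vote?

Kiln against each rival (19 friends):
Kiln–Dumpling House: Kiln 14–5.
Kiln vs Isola: Kiln, 13–6.
Kiln vs Maru: Kiln preferred on 19 ballots; Kiln wins 19–0.
Kiln vs Fika: Kiln wins 12–7.
Kiln beats Dumpling House, Isola, Maru, Fika — 4 pairwise wins.

4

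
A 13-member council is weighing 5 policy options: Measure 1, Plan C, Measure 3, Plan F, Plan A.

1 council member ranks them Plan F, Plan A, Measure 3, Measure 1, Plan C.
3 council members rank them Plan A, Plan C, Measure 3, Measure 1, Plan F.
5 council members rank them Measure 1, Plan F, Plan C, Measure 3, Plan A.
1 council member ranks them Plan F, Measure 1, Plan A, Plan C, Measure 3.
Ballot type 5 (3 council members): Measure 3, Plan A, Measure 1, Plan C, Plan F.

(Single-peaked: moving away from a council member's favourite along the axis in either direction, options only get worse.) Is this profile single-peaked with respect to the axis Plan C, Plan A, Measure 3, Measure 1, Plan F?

Axis positions: Plan C=1, Plan A=2, Measure 3=3, Measure 1=4, Plan F=5.
Ballot type 1: ranking walks positions 5-2-3-4-1; Plan A is ranked above Measure 1 even though Measure 1 lies between Plan A and the peak Plan F on the axis — preferences dip and rise again. Not single-peaked.
Ballot type 2 (peak Plan A at position 2): ranking walks positions 2-1-3-4-5, expanding outward from the peak — single-peaked.
Ballot type 3: ranking walks positions 4-5-1-3-2; Plan C is ranked above Measure 3 even though Measure 3 lies between Plan C and the peak Measure 1 on the axis — preferences dip and rise again. Not single-peaked.
Ballot type 4: ranking walks positions 5-4-2-1-3; Plan A is ranked above Measure 3 even though Measure 3 lies between Plan A and the peak Plan F on the axis — preferences dip and rise again. Not single-peaked.
Ballot type 5 (peak Measure 3 at position 3): ranking walks positions 3-2-4-1-5, expanding outward from the peak — single-peaked.
Ballot type 1 violates single-peakedness, so the profile is not single-peaked on this axis.

no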